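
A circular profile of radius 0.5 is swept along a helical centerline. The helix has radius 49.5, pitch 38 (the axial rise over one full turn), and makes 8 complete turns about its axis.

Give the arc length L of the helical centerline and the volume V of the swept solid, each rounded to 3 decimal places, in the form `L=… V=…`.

L=2506.644 V=1968.713

2πR = 2π·49.5 = 311.017673
per-turn = √(311.017673² + 38²) = √(96731.9927 + 1444) = √98175.9927 = 313.330485
L = 8 × 313.330485 = 2506.643879
V = π·0.5² × L = 0.785398 × 2506.643879 = 1968.713499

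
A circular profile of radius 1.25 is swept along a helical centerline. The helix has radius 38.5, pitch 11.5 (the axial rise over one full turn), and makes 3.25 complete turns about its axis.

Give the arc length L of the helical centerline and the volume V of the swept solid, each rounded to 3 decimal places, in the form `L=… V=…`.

2πR = 2π·38.5 = 241.902634
per-turn = √(241.902634² + 11.5²) = √(58516.8845 + 132.25) = √58649.1345 = 242.175834
L = 3.25 × 242.175834 = 787.071460
V = π·1.25² × L = 4.908739 × 787.071460 = 3863.527995

L=787.071 V=3863.528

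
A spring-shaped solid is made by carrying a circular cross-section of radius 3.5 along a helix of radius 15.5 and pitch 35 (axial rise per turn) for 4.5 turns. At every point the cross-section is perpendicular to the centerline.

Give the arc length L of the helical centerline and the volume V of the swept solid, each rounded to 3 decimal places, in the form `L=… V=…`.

2πR = 2π·15.5 = 97.389372
per-turn = √(97.389372² + 35²) = √(9484.6898 + 1225) = √10709.6898 = 103.487631
L = 4.5 × 103.487631 = 465.694341
V = π·3.5² × L = 38.484510 × 465.694341 = 17922.018518

L=465.694 V=17922.019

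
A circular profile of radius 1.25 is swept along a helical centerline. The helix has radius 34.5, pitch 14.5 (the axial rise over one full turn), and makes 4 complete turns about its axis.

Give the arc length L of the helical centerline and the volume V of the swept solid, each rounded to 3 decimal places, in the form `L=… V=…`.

L=869.017 V=4265.778

2πR = 2π·34.5 = 216.769893
per-turn = √(216.769893² + 14.5²) = √(46989.1866 + 210.25) = √47199.4366 = 217.254313
L = 4 × 217.254313 = 869.017252
V = π·1.25² × L = 4.908739 × 869.017252 = 4265.778462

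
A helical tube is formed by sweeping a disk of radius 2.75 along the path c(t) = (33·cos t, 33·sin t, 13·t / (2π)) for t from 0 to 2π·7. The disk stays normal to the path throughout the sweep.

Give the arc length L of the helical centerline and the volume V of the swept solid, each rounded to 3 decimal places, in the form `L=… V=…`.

L=1454.266 V=34550.874

2πR = 2π·33 = 207.345115
per-turn = √(207.345115² + 13²) = √(42991.9968 + 169) = √43160.9968 = 207.752249
L = 7 × 207.752249 = 1454.265740
V = π·2.75² × L = 23.758294 × 1454.265740 = 34550.873643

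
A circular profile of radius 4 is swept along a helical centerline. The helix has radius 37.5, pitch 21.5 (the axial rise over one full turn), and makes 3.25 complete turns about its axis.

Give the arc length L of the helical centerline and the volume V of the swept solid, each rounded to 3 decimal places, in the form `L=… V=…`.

2πR = 2π·37.5 = 235.619449
per-turn = √(235.619449² + 21.5²) = √(55516.5248 + 462.25) = √55978.7748 = 236.598341
L = 3.25 × 236.598341 = 768.944607
V = π·4² × L = 50.265482 × 768.944607 = 38651.371645

L=768.945 V=38651.372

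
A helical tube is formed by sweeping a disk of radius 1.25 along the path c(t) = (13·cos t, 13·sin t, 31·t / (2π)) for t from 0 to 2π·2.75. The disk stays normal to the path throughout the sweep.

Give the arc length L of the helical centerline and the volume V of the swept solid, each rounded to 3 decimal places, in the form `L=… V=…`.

L=240.257 V=1179.359

2πR = 2π·13 = 81.681409
per-turn = √(81.681409² + 31²) = √(6671.8526 + 961) = √7632.8526 = 87.366198
L = 2.75 × 87.366198 = 240.257045
V = π·1.25² × L = 4.908739 × 240.257045 = 1179.359011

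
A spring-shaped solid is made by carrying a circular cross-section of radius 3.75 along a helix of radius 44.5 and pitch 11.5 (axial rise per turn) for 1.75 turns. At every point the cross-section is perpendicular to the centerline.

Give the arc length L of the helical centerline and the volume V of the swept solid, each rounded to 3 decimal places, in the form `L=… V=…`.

L=489.717 V=21635.023

2πR = 2π·44.5 = 279.601746
per-turn = √(279.601746² + 11.5²) = √(78177.1365 + 132.25) = √78309.3865 = 279.838143
L = 1.75 × 279.838143 = 489.716751
V = π·3.75² × L = 44.178647 × 489.716751 = 21635.023313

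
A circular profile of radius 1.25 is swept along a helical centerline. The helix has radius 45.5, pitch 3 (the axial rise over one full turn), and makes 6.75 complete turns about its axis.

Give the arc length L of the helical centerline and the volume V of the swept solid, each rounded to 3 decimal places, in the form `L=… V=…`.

2πR = 2π·45.5 = 285.884931
per-turn = √(285.884931² + 3²) = √(81730.1940 + 9) = √81739.1940 = 285.900672
L = 6.75 × 285.900672 = 1929.829534
V = π·1.25² × L = 4.908739 × 1929.829534 = 9473.028571

L=1929.830 V=9473.029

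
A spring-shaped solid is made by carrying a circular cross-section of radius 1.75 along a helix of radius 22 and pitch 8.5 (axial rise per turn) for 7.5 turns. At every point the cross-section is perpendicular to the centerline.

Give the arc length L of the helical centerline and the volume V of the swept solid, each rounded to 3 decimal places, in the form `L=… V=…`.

2πR = 2π·22 = 138.230077
per-turn = √(138.230077² + 8.5²) = √(19107.5541 + 72.25) = √19179.8041 = 138.491170
L = 7.5 × 138.491170 = 1038.683774
V = π·1.75² × L = 9.621128 × 1038.683774 = 9993.309021

L=1038.684 V=9993.309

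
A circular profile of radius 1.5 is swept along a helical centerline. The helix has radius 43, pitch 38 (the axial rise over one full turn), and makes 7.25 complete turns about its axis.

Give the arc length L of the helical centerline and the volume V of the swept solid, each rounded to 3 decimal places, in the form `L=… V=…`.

2πR = 2π·43 = 270.176968
per-turn = √(270.176968² + 38²) = √(72995.5942 + 1444) = √74439.5942 = 272.836204
L = 7.25 × 272.836204 = 1978.062478
V = π·1.5² × L = 7.068583 × 1978.062478 = 13982.099737

L=1978.062 V=13982.100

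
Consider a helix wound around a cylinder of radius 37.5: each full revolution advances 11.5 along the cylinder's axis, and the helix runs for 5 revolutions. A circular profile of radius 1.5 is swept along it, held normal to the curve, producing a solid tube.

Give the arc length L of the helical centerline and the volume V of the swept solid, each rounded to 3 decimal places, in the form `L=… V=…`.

L=1179.500 V=8337.392

2πR = 2π·37.5 = 235.619449
per-turn = √(235.619449² + 11.5²) = √(55516.5248 + 132.25) = √55648.7748 = 235.899925
L = 5 × 235.899925 = 1179.499626
V = π·1.5² × L = 7.068583 × 1179.499626 = 8337.391563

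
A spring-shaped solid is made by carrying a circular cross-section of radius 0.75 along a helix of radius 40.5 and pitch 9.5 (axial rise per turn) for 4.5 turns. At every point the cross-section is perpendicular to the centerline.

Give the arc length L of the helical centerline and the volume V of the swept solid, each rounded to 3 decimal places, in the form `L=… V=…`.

2πR = 2π·40.5 = 254.469005
per-turn = √(254.469005² + 9.5²) = √(64754.4745 + 90.25) = √64844.7245 = 254.646273
L = 4.5 × 254.646273 = 1145.908230
V = π·0.75² × L = 1.767146 × 1145.908230 = 2024.986993

L=1145.908 V=2024.987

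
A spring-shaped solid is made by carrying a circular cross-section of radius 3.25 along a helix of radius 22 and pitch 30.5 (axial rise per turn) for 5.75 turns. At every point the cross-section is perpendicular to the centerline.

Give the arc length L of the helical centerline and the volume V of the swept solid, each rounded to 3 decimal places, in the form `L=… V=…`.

2πR = 2π·22 = 138.230077
per-turn = √(138.230077² + 30.5²) = √(19107.5541 + 930.25) = √20037.8041 = 141.554951
L = 5.75 × 141.554951 = 813.940968
V = π·3.25² × L = 33.183072 × 813.940968 = 27009.062060

L=813.941 V=27009.062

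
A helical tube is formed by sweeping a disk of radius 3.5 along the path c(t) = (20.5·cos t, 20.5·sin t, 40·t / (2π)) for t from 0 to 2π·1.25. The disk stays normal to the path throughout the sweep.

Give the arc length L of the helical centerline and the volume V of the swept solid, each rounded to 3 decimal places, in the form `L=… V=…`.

L=168.592 V=6488.166

2πR = 2π·20.5 = 128.805299
per-turn = √(128.805299² + 40²) = √(16590.8050 + 1600) = √18190.8050 = 134.873292
L = 1.25 × 134.873292 = 168.591615
V = π·3.5² × L = 38.484510 × 168.591615 = 6488.165713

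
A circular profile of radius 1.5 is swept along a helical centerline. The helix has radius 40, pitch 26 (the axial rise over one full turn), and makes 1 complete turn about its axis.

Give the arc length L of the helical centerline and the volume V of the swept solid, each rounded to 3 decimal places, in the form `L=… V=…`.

2πR = 2π·40 = 251.327412
per-turn = √(251.327412² + 26²) = √(63165.4682 + 676) = √63841.4682 = 252.668692
L = 1 × 252.668692 = 252.668692
V = π·1.5² × L = 7.068583 × 252.668692 = 1786.009743

L=252.669 V=1786.010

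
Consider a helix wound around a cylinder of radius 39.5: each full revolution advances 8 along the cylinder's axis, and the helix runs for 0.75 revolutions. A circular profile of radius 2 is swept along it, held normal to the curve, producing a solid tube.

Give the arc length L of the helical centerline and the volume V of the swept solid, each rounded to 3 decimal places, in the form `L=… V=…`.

2πR = 2π·39.5 = 248.185820
per-turn = √(248.185820² + 8²) = √(61596.2011 + 64) = √61660.2011 = 248.314722
L = 0.75 × 248.314722 = 186.236041
V = π·2² × L = 12.566371 × 186.236041 = 2340.311117

L=186.236 V=2340.311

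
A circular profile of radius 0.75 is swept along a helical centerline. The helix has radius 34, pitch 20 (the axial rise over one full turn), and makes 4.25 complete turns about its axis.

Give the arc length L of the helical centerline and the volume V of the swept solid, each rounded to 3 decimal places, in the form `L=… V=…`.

2πR = 2π·34 = 213.628300
per-turn = √(213.628300² + 20²) = √(45637.0508 + 400) = √46037.0508 = 214.562464
L = 4.25 × 214.562464 = 911.890470
V = π·0.75² × L = 1.767146 × 911.890470 = 1611.443476

L=911.890 V=1611.443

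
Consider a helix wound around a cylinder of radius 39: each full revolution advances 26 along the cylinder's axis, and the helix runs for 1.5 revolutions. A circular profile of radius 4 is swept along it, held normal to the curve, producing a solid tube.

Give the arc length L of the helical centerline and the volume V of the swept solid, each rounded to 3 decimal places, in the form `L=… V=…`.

2πR = 2π·39 = 245.044227
per-turn = √(245.044227² + 26²) = √(60046.6732 + 676) = √60722.6732 = 246.419709
L = 1.5 × 246.419709 = 369.629564
V = π·4² × L = 50.265482 × 369.629564 = 18579.608369

L=369.630 V=18579.608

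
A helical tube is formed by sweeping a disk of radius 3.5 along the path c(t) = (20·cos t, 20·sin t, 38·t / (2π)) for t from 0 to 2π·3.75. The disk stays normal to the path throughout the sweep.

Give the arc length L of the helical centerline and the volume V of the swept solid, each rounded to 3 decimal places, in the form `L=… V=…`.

2πR = 2π·20 = 125.663706
per-turn = √(125.663706² + 38²) = √(15791.3670 + 1444) = √17235.3670 = 131.283537
L = 3.75 × 131.283537 = 492.313263
V = π·3.5² × L = 38.484510 × 492.313263 = 18946.434700

L=492.313 V=18946.435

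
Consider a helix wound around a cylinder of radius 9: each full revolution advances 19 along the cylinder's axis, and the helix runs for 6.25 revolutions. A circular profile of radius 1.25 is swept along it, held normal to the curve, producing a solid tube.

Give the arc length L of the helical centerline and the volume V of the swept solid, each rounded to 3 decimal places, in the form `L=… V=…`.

2πR = 2π·9 = 56.548668
per-turn = √(56.548668² + 19²) = √(3197.7518 + 361) = √3558.7518 = 59.655275
L = 6.25 × 59.655275 = 372.845468
V = π·1.25² × L = 4.908739 × 372.845468 = 1830.200913

L=372.845 V=1830.201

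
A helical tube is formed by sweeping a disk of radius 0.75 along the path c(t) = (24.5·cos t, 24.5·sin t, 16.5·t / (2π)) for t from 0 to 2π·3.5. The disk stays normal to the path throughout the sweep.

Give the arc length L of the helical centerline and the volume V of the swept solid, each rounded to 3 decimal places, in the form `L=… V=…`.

L=541.869 V=957.562

2πR = 2π·24.5 = 153.938040
per-turn = √(153.938040² + 16.5²) = √(23696.9202 + 272.25) = √23969.1702 = 154.819799
L = 3.5 × 154.819799 = 541.869297
V = π·0.75² × L = 1.767146 × 541.869297 = 957.562088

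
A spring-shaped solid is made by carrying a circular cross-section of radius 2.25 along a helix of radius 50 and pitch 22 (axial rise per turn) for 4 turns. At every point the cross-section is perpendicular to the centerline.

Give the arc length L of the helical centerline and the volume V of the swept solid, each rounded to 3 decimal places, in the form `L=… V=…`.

L=1259.715 V=20034.894

2πR = 2π·50 = 314.159265
per-turn = √(314.159265² + 22²) = √(98696.0440 + 484) = √99180.0440 = 314.928633
L = 4 × 314.928633 = 1259.714533
V = π·2.25² × L = 15.904313 × 1259.714533 = 20034.893980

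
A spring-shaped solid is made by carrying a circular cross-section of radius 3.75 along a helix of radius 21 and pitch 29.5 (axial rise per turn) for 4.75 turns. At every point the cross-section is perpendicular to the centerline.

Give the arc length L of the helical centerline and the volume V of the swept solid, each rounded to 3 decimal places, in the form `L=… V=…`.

L=642.221 V=28372.452

2πR = 2π·21 = 131.946891
per-turn = √(131.946891² + 29.5²) = √(17409.9822 + 870.25) = √18280.2322 = 135.204409
L = 4.75 × 135.204409 = 642.220942
V = π·3.75² × L = 44.178647 × 642.220942 = 28372.452089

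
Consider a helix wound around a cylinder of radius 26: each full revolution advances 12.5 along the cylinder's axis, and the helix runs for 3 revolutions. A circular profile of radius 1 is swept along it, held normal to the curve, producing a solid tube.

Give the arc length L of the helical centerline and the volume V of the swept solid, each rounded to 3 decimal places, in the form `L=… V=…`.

2πR = 2π·26 = 163.362818
per-turn = √(163.362818² + 12.5²) = √(26687.4103 + 156.25) = √26843.6603 = 163.840350
L = 3 × 163.840350 = 491.521050
V = π·1² × L = 3.141593 × 491.521050 = 1544.158920

L=491.521 V=1544.159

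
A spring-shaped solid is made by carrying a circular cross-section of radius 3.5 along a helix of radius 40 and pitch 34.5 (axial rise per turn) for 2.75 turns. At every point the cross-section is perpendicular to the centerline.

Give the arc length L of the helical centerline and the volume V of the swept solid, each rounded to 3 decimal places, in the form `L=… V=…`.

L=697.632 V=26848.018

2πR = 2π·40 = 251.327412
per-turn = √(251.327412² + 34.5²) = √(63165.4682 + 1190.25) = √64355.7182 = 253.684288
L = 2.75 × 253.684288 = 697.631793
V = π·3.5² × L = 38.484510 × 697.631793 = 26848.017719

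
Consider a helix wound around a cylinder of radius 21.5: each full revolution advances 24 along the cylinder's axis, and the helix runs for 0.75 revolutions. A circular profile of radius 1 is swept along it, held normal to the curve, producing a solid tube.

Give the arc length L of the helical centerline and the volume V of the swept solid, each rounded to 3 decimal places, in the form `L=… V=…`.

2πR = 2π·21.5 = 135.088484
per-turn = √(135.088484² + 24²) = √(18248.8985 + 576) = √18824.8985 = 137.203858
L = 0.75 × 137.203858 = 102.902893
V = π·1² × L = 3.141593 × 102.902893 = 323.278973

L=102.903 V=323.279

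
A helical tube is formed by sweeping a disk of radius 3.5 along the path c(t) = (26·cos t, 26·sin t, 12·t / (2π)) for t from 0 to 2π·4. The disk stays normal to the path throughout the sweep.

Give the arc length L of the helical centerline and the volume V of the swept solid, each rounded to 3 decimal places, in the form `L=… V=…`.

2πR = 2π·26 = 163.362818
per-turn = √(163.362818² + 12²) = √(26687.4103 + 144) = √26831.4103 = 163.802962
L = 4 × 163.802962 = 655.211847
V = π·3.5² × L = 38.484510 × 655.211847 = 25215.506893

L=655.212 V=25215.507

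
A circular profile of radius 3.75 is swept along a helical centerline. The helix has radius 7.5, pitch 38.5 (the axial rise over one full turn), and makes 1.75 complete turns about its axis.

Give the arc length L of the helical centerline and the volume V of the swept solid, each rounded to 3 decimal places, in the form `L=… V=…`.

2πR = 2π·7.5 = 47.123890
per-turn = √(47.123890² + 38.5²) = √(2220.6610 + 1482.25) = √3702.9110 = 60.851549
L = 1.75 × 60.851549 = 106.490210
V = π·3.75² × L = 44.178647 × 106.490210 = 4704.593381

L=106.490 V=4704.593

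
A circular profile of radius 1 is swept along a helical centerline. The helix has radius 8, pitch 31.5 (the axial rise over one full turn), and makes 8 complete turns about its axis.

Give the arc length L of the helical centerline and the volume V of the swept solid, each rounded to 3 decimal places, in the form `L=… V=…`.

2πR = 2π·8 = 50.265482
per-turn = √(50.265482² + 31.5²) = √(2526.6187 + 992.25) = √3518.8687 = 59.320053
L = 8 × 59.320053 = 474.560427
V = π·1² × L = 3.141593 × 474.560427 = 1490.875550

L=474.560 V=1490.876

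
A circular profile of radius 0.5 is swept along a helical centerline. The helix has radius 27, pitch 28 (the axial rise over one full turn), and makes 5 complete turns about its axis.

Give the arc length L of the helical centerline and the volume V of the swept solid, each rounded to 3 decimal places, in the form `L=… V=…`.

L=859.706 V=675.211

2πR = 2π·27 = 169.646003
per-turn = √(169.646003² + 28²) = √(28779.7664 + 784) = √29563.7664 = 171.941171
L = 5 × 171.941171 = 859.705857
V = π·0.5² × L = 0.785398 × 859.705857 = 675.211401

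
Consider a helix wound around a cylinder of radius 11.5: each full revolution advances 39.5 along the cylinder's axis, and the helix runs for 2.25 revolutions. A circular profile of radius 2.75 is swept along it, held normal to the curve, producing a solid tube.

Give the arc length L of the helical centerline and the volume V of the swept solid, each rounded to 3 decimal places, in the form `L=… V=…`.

2πR = 2π·11.5 = 72.256631
per-turn = √(72.256631² + 39.5²) = √(5221.0207 + 1560.25) = √6781.2707 = 82.348471
L = 2.25 × 82.348471 = 185.284060
V = π·2.75² × L = 23.758294 × 185.284060 = 4402.033264

L=185.284 V=4402.033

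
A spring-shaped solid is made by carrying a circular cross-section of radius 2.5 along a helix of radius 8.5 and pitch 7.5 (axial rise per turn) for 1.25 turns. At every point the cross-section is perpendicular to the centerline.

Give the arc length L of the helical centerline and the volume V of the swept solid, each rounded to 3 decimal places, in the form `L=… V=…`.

2πR = 2π·8.5 = 53.407075
per-turn = √(53.407075² + 7.5²) = √(2852.3157 + 56.25) = √2908.5657 = 53.931120
L = 1.25 × 53.931120 = 67.413900
V = π·2.5² × L = 19.634954 × 67.413900 = 1323.668824

L=67.414 V=1323.669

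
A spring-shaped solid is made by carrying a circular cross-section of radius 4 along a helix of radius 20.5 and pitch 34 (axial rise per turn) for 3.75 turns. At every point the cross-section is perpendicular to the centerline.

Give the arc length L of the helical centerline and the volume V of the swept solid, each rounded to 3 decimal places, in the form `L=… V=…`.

L=499.564 V=25110.838

2πR = 2π·20.5 = 128.805299
per-turn = √(128.805299² + 34²) = √(16590.8050 + 1156) = √17746.8050 = 133.217135
L = 3.75 × 133.217135 = 499.564255
V = π·4² × L = 50.265482 × 499.564255 = 25110.838317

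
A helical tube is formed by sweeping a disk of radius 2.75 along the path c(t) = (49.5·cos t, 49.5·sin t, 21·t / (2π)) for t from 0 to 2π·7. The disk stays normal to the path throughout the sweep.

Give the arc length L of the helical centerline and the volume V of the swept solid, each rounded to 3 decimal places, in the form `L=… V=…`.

2πR = 2π·49.5 = 311.017673
per-turn = √(311.017673² + 21²) = √(96731.9927 + 441) = √97172.9927 = 311.725829
L = 7 × 311.725829 = 2182.080806
V = π·2.75² × L = 23.758294 × 2182.080806 = 51842.518287

L=2182.081 V=51842.518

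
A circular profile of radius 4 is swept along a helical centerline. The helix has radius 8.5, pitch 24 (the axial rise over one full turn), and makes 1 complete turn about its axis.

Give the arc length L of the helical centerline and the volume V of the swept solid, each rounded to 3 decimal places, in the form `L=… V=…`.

2πR = 2π·8.5 = 53.407075
per-turn = √(53.407075² + 24²) = √(2852.3157 + 576) = √3428.3157 = 58.551820
L = 1 × 58.551820 = 58.551820
V = π·4² × L = 50.265482 × 58.551820 = 2943.135501

L=58.552 V=2943.136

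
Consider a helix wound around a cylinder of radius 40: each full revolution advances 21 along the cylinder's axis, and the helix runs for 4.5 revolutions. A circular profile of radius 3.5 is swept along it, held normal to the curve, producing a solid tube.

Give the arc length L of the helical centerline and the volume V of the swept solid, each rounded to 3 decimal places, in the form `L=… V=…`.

L=1134.915 V=43676.629

2πR = 2π·40 = 251.327412
per-turn = √(251.327412² + 21²) = √(63165.4682 + 441) = √63606.4682 = 252.203228
L = 4.5 × 252.203228 = 1134.914526
V = π·3.5² × L = 38.484510 × 1134.914526 = 43676.629416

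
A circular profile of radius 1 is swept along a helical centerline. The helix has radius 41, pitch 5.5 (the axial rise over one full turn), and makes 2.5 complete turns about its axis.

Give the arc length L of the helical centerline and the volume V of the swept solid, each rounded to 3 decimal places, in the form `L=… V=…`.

L=644.173 V=2023.730

2πR = 2π·41 = 257.610598
per-turn = √(257.610598² + 5.5²) = √(66363.2200 + 30.25) = √66393.4700 = 257.669304
L = 2.5 × 257.669304 = 644.173259
V = π·1² × L = 3.141593 × 644.173259 = 2023.729978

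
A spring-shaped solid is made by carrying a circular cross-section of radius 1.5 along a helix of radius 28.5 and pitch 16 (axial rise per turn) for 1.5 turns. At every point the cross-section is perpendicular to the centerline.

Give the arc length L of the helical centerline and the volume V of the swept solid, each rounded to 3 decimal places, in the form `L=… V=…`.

2πR = 2π·28.5 = 179.070781
per-turn = √(179.070781² + 16²) = √(32066.3447 + 256) = √32322.3447 = 179.784161
L = 1.5 × 179.784161 = 269.676242
V = π·1.5² × L = 7.068583 × 269.676242 = 1906.229028

L=269.676 V=1906.229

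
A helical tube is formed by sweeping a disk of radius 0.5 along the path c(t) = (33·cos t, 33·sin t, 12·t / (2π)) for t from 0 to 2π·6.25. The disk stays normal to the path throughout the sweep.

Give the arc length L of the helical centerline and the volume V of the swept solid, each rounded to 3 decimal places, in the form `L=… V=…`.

2πR = 2π·33 = 207.345115
per-turn = √(207.345115² + 12²) = √(42991.9968 + 144) = √43135.9968 = 207.692072
L = 6.25 × 207.692072 = 1298.075450
V = π·0.5² × L = 0.785398 × 1298.075450 = 1019.506074

L=1298.075 V=1019.506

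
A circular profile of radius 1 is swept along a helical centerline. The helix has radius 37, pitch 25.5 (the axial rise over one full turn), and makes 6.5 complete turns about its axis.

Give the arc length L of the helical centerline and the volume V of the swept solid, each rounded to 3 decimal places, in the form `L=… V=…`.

2πR = 2π·37 = 232.477856
per-turn = √(232.477856² + 25.5²) = √(54045.9537 + 650.25) = √54696.2037 = 233.872195
L = 6.5 × 233.872195 = 1520.169269
V = π·1² × L = 3.141593 × 1520.169269 = 4775.752608

L=1520.169 V=4775.753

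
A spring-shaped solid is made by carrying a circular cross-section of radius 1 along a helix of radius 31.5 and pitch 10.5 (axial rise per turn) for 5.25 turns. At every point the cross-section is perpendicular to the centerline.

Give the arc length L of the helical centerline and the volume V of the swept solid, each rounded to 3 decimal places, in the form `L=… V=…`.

L=1040.543 V=3268.962

2πR = 2π·31.5 = 197.920337
per-turn = √(197.920337² + 10.5²) = √(39172.4599 + 110.25) = √39282.7099 = 198.198663
L = 5.25 × 198.198663 = 1040.542979
V = π·1² × L = 3.141593 × 1040.542979 = 3268.962178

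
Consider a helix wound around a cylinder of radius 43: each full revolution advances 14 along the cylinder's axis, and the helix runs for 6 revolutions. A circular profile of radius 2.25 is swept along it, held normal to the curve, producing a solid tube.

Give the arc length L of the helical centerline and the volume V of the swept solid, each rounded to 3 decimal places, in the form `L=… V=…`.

2πR = 2π·43 = 270.176968
per-turn = √(270.176968² + 14²) = √(72995.5942 + 196) = √73191.5942 = 270.539450
L = 6 × 270.539450 = 1623.236702
V = π·2.25² × L = 15.904313 × 1623.236702 = 25816.464265

L=1623.237 V=25816.464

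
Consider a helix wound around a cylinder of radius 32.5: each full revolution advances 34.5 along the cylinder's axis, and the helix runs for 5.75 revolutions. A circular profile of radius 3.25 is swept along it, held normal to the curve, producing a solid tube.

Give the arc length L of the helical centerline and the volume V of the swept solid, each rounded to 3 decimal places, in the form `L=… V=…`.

2πR = 2π·32.5 = 204.203522
per-turn = √(204.203522² + 34.5²) = √(41699.0786 + 1190.25) = √42889.3286 = 207.097389
L = 5.75 × 207.097389 = 1190.809988
V = π·3.25² × L = 33.183072 × 1190.809988 = 39514.734039

L=1190.810 V=39514.734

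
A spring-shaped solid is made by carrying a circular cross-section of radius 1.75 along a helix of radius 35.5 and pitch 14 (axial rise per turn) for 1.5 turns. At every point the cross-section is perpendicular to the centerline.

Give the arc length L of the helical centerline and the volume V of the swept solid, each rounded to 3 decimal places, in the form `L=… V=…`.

L=335.238 V=3225.368

2πR = 2π·35.5 = 223.053078
per-turn = √(223.053078² + 14²) = √(49752.6758 + 196) = √49948.6758 = 223.492004
L = 1.5 × 223.492004 = 335.238006
V = π·1.75² × L = 9.621128 × 335.238006 = 3225.367597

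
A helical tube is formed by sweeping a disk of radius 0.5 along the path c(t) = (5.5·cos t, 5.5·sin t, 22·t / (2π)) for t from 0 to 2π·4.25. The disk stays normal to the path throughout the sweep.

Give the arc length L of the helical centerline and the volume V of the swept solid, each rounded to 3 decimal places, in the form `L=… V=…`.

2πR = 2π·5.5 = 34.557519
per-turn = √(34.557519² + 22²) = √(1194.2221 + 484) = √1678.2221 = 40.966110
L = 4.25 × 40.966110 = 174.105966
V = π·0.5² × L = 0.785398 × 174.105966 = 136.742506

L=174.106 V=136.743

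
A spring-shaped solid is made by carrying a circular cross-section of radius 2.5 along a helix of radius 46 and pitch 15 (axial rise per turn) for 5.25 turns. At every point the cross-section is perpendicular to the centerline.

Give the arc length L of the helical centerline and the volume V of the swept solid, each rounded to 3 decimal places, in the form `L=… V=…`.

L=1519.431 V=29833.965

2πR = 2π·46 = 289.026524
per-turn = √(289.026524² + 15²) = √(83536.3317 + 225) = √83761.3317 = 289.415500
L = 5.25 × 289.415500 = 1519.431375
V = π·2.5² × L = 19.634954 × 1519.431375 = 29833.965285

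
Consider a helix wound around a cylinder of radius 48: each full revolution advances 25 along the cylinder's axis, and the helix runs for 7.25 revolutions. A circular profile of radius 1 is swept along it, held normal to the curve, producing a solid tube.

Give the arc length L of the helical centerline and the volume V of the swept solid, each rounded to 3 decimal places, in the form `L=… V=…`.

L=2194.048 V=6892.805

2πR = 2π·48 = 301.592895
per-turn = √(301.592895² + 25²) = √(90958.2742 + 625) = √91583.2742 = 302.627286
L = 7.25 × 302.627286 = 2194.047823
V = π·1² × L = 3.141593 × 2194.047823 = 6892.804521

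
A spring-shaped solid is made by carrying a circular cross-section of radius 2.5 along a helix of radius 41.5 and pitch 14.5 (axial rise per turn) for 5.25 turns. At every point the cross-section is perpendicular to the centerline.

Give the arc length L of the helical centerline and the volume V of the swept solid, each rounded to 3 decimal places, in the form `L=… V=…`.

L=1371.064 V=26920.778

2πR = 2π·41.5 = 260.752190
per-turn = √(260.752190² + 14.5²) = √(67991.7047 + 210.25) = √68201.9547 = 261.155040
L = 5.25 × 261.155040 = 1371.063958
V = π·2.5² × L = 19.634954 × 1371.063958 = 26920.777863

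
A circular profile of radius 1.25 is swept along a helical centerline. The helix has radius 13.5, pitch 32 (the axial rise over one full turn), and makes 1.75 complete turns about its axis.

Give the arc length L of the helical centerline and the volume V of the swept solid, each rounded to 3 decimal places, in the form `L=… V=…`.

2πR = 2π·13.5 = 84.823002
per-turn = √(84.823002² + 32²) = √(7194.9416 + 1024) = √8218.9416 = 90.658379
L = 1.75 × 90.658379 = 158.652163
V = π·1.25² × L = 4.908739 × 158.652163 = 778.781982

L=158.652 V=778.782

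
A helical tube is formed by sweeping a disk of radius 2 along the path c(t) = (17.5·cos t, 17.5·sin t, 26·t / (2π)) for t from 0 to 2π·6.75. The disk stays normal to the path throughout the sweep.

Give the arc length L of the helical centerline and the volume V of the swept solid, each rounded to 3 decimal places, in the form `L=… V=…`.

L=762.668 V=9583.973

2πR = 2π·17.5 = 109.955743
per-turn = √(109.955743² + 26²) = √(12090.2654 + 676) = √12766.2654 = 112.987899
L = 6.75 × 112.987899 = 762.668320
V = π·2² × L = 12.566371 × 762.668320 = 9583.972770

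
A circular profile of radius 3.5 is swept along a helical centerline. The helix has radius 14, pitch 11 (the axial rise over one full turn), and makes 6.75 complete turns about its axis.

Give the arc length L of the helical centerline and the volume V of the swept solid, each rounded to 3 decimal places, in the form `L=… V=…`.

L=598.385 V=23028.573

2πR = 2π·14 = 87.964594
per-turn = √(87.964594² + 11²) = √(7737.7699 + 121) = √7858.7699 = 88.649703
L = 6.75 × 88.649703 = 598.385496
V = π·3.5² × L = 38.484510 × 598.385496 = 23028.572592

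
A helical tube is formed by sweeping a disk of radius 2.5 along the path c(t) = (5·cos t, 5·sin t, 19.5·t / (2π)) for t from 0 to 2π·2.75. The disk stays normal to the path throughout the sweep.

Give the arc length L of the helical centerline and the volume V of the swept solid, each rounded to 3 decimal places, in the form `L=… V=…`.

2πR = 2π·5 = 31.415927
per-turn = √(31.415927² + 19.5²) = √(986.9604 + 380.25) = √1367.2104 = 36.975809
L = 2.75 × 36.975809 = 101.683474
V = π·2.5² × L = 19.634954 × 101.683474 = 1996.550350

L=101.683 V=1996.550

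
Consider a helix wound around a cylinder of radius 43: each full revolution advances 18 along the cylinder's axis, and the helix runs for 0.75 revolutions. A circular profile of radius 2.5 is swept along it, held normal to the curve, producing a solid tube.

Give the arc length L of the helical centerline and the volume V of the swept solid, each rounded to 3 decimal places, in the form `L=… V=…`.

2πR = 2π·43 = 270.176968
per-turn = √(270.176968² + 18²) = √(72995.5942 + 324) = √73319.5942 = 270.775911
L = 0.75 × 270.775911 = 203.081933
V = π·2.5² × L = 19.634954 × 203.081933 = 3987.504440

L=203.082 V=3987.504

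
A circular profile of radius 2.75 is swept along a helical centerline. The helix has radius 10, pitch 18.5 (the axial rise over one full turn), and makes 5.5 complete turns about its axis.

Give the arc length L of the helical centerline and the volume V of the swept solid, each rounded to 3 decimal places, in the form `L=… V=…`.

L=360.243 V=8558.768

2πR = 2π·10 = 62.831853
per-turn = √(62.831853² + 18.5²) = √(3947.8418 + 342.25) = √4290.0918 = 65.498792
L = 5.5 × 65.498792 = 360.243356
V = π·2.75² × L = 23.758294 × 360.243356 = 8558.767730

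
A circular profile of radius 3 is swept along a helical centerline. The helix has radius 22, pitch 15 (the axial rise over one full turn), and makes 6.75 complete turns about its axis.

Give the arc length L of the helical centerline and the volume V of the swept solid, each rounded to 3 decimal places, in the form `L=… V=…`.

2πR = 2π·22 = 138.230077
per-turn = √(138.230077² + 15²) = √(19107.5541 + 225) = √19332.5541 = 139.041555
L = 6.75 × 139.041555 = 938.530499
V = π·3² × L = 28.274334 × 938.530499 = 26536.324681

L=938.530 V=26536.325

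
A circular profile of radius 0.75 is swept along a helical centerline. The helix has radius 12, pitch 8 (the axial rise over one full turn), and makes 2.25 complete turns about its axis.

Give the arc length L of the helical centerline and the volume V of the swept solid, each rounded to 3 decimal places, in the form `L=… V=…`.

L=170.598 V=301.472

2πR = 2π·12 = 75.398224
per-turn = √(75.398224² + 8²) = √(5684.8921 + 64) = √5748.8921 = 75.821449
L = 2.25 × 75.821449 = 170.598260
V = π·0.75² × L = 1.767146 × 170.598260 = 301.472011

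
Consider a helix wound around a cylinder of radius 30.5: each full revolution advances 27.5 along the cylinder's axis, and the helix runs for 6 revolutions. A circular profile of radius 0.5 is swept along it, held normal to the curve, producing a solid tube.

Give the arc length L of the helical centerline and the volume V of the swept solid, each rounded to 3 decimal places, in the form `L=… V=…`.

2πR = 2π·30.5 = 191.637152
per-turn = √(191.637152² + 27.5²) = √(36724.7980 + 756.25) = √37481.0480 = 193.600227
L = 6 × 193.600227 = 1161.601363
V = π·0.5² × L = 0.785398 × 1161.601363 = 912.319577

L=1161.601 V=912.320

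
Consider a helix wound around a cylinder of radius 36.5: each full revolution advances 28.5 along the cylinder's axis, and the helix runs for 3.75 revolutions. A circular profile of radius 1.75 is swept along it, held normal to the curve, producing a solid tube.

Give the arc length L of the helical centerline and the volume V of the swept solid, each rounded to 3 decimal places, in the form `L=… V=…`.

L=866.626 V=8337.922

2πR = 2π·36.5 = 229.336264
per-turn = √(229.336264² + 28.5²) = √(52595.1219 + 812.25) = √53407.3719 = 231.100350
L = 3.75 × 231.100350 = 866.626313
V = π·1.75² × L = 9.621128 × 866.626313 = 8337.922255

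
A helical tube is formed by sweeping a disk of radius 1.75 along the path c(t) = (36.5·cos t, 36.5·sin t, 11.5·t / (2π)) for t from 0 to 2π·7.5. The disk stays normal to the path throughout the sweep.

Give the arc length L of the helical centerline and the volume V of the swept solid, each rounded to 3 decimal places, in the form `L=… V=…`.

L=1722.183 V=16569.343

2πR = 2π·36.5 = 229.336264
per-turn = √(229.336264² + 11.5²) = √(52595.1219 + 132.25) = √52727.3719 = 229.624415
L = 7.5 × 229.624415 = 1722.183111
V = π·1.75² × L = 9.621128 × 1722.183111 = 16569.343289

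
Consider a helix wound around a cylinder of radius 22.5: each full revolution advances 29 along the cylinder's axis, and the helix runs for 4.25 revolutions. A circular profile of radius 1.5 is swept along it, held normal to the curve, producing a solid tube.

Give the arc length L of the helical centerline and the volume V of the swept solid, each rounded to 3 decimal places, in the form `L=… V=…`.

2πR = 2π·22.5 = 141.371669
per-turn = √(141.371669² + 29²) = √(19985.9489 + 841) = √20826.9489 = 144.315449
L = 4.25 × 144.315449 = 613.340660
V = π·1.5² × L = 7.068583 × 613.340660 = 4335.449648

L=613.341 V=4335.450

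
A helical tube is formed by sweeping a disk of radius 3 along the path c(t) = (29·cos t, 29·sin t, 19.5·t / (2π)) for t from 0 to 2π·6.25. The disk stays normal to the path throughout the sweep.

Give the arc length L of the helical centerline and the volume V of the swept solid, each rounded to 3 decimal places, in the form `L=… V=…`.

L=1145.330 V=32383.448

2πR = 2π·29 = 182.212374
per-turn = √(182.212374² + 19.5²) = √(33201.3492 + 380.25) = √33581.5992 = 183.252829
L = 6.25 × 183.252829 = 1145.330179
V = π·3² × L = 28.274334 × 1145.330179 = 32383.447887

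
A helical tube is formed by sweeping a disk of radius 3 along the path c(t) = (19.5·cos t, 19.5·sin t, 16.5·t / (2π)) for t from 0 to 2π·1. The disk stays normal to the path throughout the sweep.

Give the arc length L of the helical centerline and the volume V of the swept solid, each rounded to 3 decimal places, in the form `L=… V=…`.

L=123.628 V=3495.503

2πR = 2π·19.5 = 122.522113
per-turn = √(122.522113² + 16.5²) = √(15011.6683 + 272.25) = √15283.9183 = 123.628145
L = 1 × 123.628145 = 123.628145
V = π·3² × L = 28.274334 × 123.628145 = 3495.503456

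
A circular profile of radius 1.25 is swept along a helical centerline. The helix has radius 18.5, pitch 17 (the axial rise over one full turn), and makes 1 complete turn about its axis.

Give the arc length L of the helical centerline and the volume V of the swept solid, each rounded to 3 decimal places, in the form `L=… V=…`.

2πR = 2π·18.5 = 116.238928
per-turn = √(116.238928² + 17²) = √(13511.4884 + 289) = √13800.4884 = 117.475480
L = 1 × 117.475480 = 117.475480
V = π·1.25² × L = 4.908739 × 117.475480 = 576.656414

L=117.475 V=576.656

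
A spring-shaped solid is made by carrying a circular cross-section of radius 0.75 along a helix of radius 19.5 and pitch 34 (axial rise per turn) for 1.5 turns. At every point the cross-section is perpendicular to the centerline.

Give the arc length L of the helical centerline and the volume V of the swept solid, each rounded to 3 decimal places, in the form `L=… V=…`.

2πR = 2π·19.5 = 122.522113
per-turn = √(122.522113² + 34²) = √(15011.6683 + 1156) = √16167.6683 = 127.152146
L = 1.5 × 127.152146 = 190.728219
V = π·0.75² × L = 1.767146 × 190.728219 = 337.044585

L=190.728 V=337.045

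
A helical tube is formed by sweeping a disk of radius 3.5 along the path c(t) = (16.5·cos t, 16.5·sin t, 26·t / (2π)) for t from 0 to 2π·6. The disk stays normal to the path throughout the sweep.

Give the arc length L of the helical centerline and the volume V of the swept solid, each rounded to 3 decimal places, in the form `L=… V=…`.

L=641.299 V=24680.065

2πR = 2π·16.5 = 103.672558
per-turn = √(103.672558² + 26²) = √(10747.9992 + 676) = √11423.9992 = 106.883110
L = 6 × 106.883110 = 641.298660
V = π·3.5² × L = 38.484510 × 641.298660 = 24680.064687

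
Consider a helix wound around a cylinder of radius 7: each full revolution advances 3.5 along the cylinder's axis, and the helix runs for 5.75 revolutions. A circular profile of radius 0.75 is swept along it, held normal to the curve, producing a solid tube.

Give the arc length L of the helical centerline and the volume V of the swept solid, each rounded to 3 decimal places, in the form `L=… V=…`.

L=253.698 V=448.321

2πR = 2π·7 = 43.982297
per-turn = √(43.982297² + 3.5²) = √(1934.4425 + 12.25) = √1946.6925 = 44.121338
L = 5.75 × 44.121338 = 253.697693
V = π·0.75² × L = 1.767146 × 253.697693 = 448.320830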